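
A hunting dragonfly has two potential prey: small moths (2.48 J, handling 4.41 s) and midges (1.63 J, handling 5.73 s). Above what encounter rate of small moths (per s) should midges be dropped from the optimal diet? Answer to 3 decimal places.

Drop midges once their profitability E₂/h₂ falls below the rate achievable on small moths alone: E₂/h₂ = λE₁/(1 + λh₁).
Solve for λ: λE₁h₂ = E₂(1 + λh₁) → λ(E₁h₂ − E₂h₁) = E₂ → λ = E₂/(E₁h₂ − E₂h₁).
λ = 1.63/(2.48×5.73 − 1.63×4.41) = 1.63/7.022 = 0.2321 per s.

0.232 per s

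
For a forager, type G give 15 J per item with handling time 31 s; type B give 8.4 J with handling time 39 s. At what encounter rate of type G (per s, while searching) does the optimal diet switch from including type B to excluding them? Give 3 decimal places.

0.026 per s

The zero-one rule: include type B iff E₂/h₂ > λE₁/(1+λh₁). Equality gives the switch point.
λE₁h₂ = E₂ + λE₂h₁ ⇒ λ = E₂/(E₁h₂ − E₂h₁) = 8.4/(585 − 260.4) = 0.02588 per s.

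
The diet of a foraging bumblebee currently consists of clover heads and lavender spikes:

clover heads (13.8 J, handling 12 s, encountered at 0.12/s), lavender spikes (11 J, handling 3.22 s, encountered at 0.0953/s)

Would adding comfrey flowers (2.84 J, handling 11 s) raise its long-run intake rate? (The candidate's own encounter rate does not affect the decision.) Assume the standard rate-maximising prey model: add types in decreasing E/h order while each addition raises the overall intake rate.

No

Intake rate on the current diet: R = (0.12×13.8 + 0.0953×11) / (1 + 0.12×12 + 0.0953×3.22) = 2.704/2.747 = 0.9845 J/s.
comfrey flowers: E/h = 2.84/11 = 0.2582 J/s.
Since 0.2582 < R, time spent handling comfrey flowers is better spent searching.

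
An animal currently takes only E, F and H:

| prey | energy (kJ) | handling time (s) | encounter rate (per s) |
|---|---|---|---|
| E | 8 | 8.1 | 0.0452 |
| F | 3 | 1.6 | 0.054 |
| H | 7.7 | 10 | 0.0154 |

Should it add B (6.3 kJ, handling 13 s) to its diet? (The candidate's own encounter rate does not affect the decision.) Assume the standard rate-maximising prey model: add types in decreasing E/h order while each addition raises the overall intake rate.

Current rate: (0.0452×8 + 0.054×3 + 0.0154×7.7)/(1 + 0.0452×8.1 + 0.054×1.6 + 0.0154×10) = 0.3997 kJ/s.
B: E/h = 6.3/13 = 0.4846 kJ/s.
0.4846 > 0.3997, so adding B raises the average — include it.

Yes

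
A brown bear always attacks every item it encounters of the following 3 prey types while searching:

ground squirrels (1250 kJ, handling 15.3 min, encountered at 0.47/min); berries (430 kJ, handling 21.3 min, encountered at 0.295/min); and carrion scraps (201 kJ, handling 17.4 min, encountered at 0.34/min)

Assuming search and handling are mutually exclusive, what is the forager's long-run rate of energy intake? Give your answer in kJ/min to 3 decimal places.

R = (0.47×1250 + 0.295×430 + 0.34×201) / (1 + 0.47×15.3 + 0.295×21.3 + 0.34×17.4) = 782.7/20.39 = 38.39 kJ/min.

38.385 kJ/min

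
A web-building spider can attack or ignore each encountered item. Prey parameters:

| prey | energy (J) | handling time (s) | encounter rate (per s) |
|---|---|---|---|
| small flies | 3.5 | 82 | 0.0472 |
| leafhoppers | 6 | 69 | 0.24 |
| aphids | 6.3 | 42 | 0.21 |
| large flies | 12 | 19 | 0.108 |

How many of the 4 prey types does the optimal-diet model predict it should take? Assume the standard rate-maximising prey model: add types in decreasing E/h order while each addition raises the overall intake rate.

Profitabilities (E/h, J/s): large flies 0.632, aphids 0.15, leafhoppers 0.087, small flies 0.0427. Add prey in this order while the next type's profitability exceeds the intake rate on those already taken.
Rate on top 1: 0.4246. aphids: 0.15 < 0.4246 → exclude; stop.
Optimal diet: large flies — 1 of 4 types.

1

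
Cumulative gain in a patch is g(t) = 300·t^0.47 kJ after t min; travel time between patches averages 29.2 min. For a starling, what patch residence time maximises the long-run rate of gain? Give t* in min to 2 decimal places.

25.89 min

Maximise g(t)/(T+t): set derivative to zero → g'(t)(T+t) = g(t).
g'(t) = 0.47·300·t^-0.53. Setting 0.47·300·t^-0.53 = 300·t^0.47/(29.2+t) gives 0.47(29.2+t) = t, so 0.53·t = 0.47×29.2.
t* = 0.47×29.2/0.53 = 25.89 min.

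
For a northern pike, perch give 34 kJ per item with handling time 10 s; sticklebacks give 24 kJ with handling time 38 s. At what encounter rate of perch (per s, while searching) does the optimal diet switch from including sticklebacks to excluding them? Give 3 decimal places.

0.023 per s

At the threshold, the rate on perch alone equals the profitability of sticklebacks: λ·34/(1 + λ·10) = 24/38 = 0.6316.
Rearranging, λ(34 − 0.6316×10) = 0.6316, so λ = 0.6316/27.68 = 0.02281 per s.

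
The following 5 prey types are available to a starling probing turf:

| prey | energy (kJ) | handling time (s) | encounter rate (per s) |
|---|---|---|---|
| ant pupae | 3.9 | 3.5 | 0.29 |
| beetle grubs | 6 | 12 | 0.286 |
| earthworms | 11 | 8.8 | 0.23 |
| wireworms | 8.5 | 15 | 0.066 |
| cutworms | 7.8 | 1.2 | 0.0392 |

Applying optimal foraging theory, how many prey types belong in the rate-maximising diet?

3

E/h in descending order: cutworms 6.5, earthworms 1.25, ant pupae 1.11, wireworms 0.567, beetle grubs 0.5 kJ/s. The optimal diet is the largest prefix of this list for which every included type satisfies E_i/h_i > R on the types above it.
Rate on top 1: 0.292. earthworms: 1.25 > 0.292 → include.
Rate on top 2: 0.9234. ant pupae: 1.11 > 0.9234 → include.
Rate on top 3: 0.9708. wireworms: 0.567 < 0.9708 → exclude; stop.
Optimal diet: cutworms, earthworms, ant pupae — 3 of 5 types.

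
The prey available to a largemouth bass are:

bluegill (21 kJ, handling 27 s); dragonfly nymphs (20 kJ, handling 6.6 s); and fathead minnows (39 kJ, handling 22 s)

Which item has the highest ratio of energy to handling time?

dragonfly nymphs

In descending order of E/h:
dragonfly nymphs: 20/6.6 = 3.03 kJ/s
fathead minnows: 39/22 = 1.77 kJ/s
bluegill: 21/27 = 0.778 kJ/s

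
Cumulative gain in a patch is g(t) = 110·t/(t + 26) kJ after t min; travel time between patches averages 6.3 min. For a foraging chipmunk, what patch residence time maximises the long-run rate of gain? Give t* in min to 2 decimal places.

12.80 min

By the marginal value theorem, leave when the instantaneous gain rate g'(t) equals the habitat-wide average g(t)/(T + t).
g'(t) = 110·26/(t + 26)². Setting 110·26/(t+26)² = 110t/[(t+26)(6.3+t)] gives 26(6.3+t) = t(t+26), so t² = 26×6.3 = 163.8.
t* = √163.8 = 12.8 min.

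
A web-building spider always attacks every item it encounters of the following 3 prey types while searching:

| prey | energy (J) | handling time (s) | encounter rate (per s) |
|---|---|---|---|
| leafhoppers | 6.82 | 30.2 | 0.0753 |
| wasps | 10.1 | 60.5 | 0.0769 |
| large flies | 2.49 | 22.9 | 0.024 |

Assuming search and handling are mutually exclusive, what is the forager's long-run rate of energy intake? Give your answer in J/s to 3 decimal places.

R = (0.0753×6.82 + 0.0769×10.1 + 0.024×2.49) / (1 + 0.0753×30.2 + 0.0769×60.5 + 0.024×22.9) = 1.35/8.476 = 0.1593 J/s.

0.159 J/s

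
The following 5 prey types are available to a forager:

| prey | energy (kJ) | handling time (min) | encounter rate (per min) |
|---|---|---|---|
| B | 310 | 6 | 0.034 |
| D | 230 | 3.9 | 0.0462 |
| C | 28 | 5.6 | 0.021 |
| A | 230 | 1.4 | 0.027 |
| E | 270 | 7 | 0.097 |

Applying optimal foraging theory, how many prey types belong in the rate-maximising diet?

E/h in descending order: A 164, D 59, B 51.7, E 38.6, C 5 kJ/min. The optimal diet is the largest prefix of this list for which every included type satisfies E_i/h_i > R on the types above it.
Rate on top 1: 5.984. D: 59 > 5.984 → include.
Rate on top 2: 13.82. B: 51.7 > 13.82 → include.
Rate on top 3: 19.25. E: 38.6 > 19.25 → include.
Rate on top 4: 25.5. C: 5 < 25.5 → exclude; stop.
Optimal diet: A, D, B, E — 4 of 5 types.

4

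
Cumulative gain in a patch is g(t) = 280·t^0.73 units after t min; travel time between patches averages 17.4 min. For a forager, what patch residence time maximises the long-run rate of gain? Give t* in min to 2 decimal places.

47.04 min

Optimal t* satisfies g'(t*) = g(t*)/(T + t*).
g'(t) = 0.73·280·t^-0.27. Setting 0.73·280·t^-0.27 = 280·t^0.73/(17.4+t) gives 0.73(17.4+t) = t, so 0.27·t = 0.73×17.4.
t* = 0.73×17.4/0.27 = 47.04 min.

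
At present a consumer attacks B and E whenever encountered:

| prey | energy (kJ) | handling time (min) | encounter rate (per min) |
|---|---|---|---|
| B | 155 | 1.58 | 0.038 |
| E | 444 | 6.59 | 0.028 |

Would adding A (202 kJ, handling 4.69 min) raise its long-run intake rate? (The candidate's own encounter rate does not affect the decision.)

Current rate: (0.038×155 + 0.028×444)/(1 + 0.038×1.58 + 0.028×6.59) = 14.72 kJ/min.
Profitability of A: 202/4.69 = 43.07 kJ/min.
43.07 > 14.72, so adding A raises the average — include it.

Yes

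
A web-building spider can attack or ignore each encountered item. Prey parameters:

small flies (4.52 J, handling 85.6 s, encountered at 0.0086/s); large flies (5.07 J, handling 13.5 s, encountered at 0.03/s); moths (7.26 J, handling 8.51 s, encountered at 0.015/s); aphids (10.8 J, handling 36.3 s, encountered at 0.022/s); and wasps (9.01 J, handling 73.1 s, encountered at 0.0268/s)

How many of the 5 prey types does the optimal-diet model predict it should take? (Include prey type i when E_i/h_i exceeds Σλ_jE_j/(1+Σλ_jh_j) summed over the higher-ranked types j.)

E/h in descending order: moths 0.853, large flies 0.376, aphids 0.298, wasps 0.123, small flies 0.0528 J/s. The optimal diet is the largest prefix of this list for which every included type satisfies E_i/h_i > R on the types above it.
Rate on top 1: 0.09657. large flies: 0.376 > 0.09657 → include.
Rate on top 2: 0.1703. aphids: 0.298 > 0.1703 → include.
Rate on top 3: 0.2139. wasps: 0.123 < 0.2139 → exclude; stop.
Optimal diet: moths, large flies, aphids — 3 of 5 types.

3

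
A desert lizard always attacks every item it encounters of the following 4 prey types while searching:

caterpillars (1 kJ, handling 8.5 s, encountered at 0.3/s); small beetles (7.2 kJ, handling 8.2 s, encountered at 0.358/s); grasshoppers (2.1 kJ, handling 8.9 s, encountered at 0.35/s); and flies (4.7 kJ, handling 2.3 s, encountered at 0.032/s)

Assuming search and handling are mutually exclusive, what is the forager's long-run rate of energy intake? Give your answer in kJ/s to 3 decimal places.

R = Σλ_iE_i / (1 + Σλ_ih_i)
Numerator: 0.3×1 + 0.358×7.2 + 0.35×2.1 + 0.032×4.7 = 3.763
Denominator: 1 + 0.3×8.5 + 0.358×8.2 + 0.35×8.9 + 0.032×2.3 = 9.674
R = 3.763/9.674 = 0.389 kJ/s

0.389 kJ/s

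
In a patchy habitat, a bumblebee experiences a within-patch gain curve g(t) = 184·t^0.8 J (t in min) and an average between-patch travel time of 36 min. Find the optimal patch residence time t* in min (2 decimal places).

144.00 min

Maximise g(t)/(T+t): set derivative to zero → g'(t)(T+t) = g(t).
g'(t) = 0.8·184·t^-0.2. Setting 0.8·184·t^-0.2 = 184·t^0.8/(36+t) gives 0.8(36+t) = t, so 0.20·t = 0.8×36.
t* = 0.8×36/0.20 = 144 min.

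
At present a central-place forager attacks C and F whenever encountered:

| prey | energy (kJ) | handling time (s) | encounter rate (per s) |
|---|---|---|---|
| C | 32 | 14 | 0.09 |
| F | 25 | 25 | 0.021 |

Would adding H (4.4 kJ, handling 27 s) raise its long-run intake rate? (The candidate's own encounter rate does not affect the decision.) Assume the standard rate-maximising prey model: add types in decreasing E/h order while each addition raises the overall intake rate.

Intake rate on the current diet: R = (0.09×32 + 0.021×25) / (1 + 0.09×14 + 0.021×25) = 3.405/2.785 = 1.223 kJ/s.
Profitability of H: 4.4/27 = 0.163 kJ/s.
Since 0.163 < R, time spent handling H is better spent searching.

No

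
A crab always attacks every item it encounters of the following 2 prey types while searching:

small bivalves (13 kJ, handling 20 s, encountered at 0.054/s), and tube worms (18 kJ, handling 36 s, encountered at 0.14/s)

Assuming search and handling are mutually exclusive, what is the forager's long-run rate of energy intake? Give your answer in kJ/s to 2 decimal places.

0.45 kJ/s

Energy encountered per unit search time: 0.054×13 + 0.14×18 = 3.222 kJ/s.
Handling time per unit search time: 0.054×20 + 0.14×36 = 6.12.
Rate = 3.222/(1 + 6.12) = 0.4525 kJ/s.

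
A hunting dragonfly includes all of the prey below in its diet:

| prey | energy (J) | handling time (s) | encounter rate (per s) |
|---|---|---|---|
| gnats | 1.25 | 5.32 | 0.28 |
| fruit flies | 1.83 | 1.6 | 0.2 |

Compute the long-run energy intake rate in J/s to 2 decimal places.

R = Σλ_iE_i / (1 + Σλ_ih_i)
Numerator: 0.28×1.25 + 0.2×1.83 = 0.716
Denominator: 1 + 0.28×5.32 + 0.2×1.6 = 2.81
R = 0.716/2.81 = 0.2548 J/s

0.25 J/s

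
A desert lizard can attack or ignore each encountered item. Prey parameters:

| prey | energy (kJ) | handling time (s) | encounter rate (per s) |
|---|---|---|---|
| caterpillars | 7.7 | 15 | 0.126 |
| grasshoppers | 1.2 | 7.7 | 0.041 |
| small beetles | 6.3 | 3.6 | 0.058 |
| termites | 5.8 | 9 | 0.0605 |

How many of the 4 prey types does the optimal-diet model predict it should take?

Profitabilities (E/h, kJ/s): small beetles 1.75, termites 0.644, caterpillars 0.513, grasshoppers 0.156. Add prey in this order while the next type's profitability exceeds the intake rate on those already taken.
Rate on top 1: 0.3023. termites: 0.644 > 0.3023 → include.
Rate on top 2: 0.4085. caterpillars: 0.513 > 0.4085 → include.
Rate on top 3: 0.4629. grasshoppers: 0.156 < 0.4629 → exclude; stop.
Optimal diet: small beetles, termites, caterpillars — 3 of 4 types.

3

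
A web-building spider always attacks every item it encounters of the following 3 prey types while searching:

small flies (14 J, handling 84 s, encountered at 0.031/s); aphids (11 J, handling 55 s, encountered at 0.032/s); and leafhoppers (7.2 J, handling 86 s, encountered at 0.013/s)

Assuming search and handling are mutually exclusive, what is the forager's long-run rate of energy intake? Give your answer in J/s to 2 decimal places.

R = Σλ_iE_i / (1 + Σλ_ih_i)
Numerator: 0.031×14 + 0.032×11 + 0.013×7.2 = 0.8796
Denominator: 1 + 0.031×84 + 0.032×55 + 0.013×86 = 6.482
R = 0.8796/6.482 = 0.1357 J/s

0.14 J/s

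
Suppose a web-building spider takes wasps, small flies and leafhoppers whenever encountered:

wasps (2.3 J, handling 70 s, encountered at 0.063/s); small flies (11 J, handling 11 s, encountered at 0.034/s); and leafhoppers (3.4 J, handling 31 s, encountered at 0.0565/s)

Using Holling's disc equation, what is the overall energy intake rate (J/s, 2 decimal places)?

0.09 J/s

R = Σλ_iE_i / (1 + Σλ_ih_i)
Numerator: 0.063×2.3 + 0.034×11 + 0.0565×3.4 = 0.711
Denominator: 1 + 0.063×70 + 0.034×11 + 0.0565×31 = 7.535
R = 0.711/7.535 = 0.09435 J/s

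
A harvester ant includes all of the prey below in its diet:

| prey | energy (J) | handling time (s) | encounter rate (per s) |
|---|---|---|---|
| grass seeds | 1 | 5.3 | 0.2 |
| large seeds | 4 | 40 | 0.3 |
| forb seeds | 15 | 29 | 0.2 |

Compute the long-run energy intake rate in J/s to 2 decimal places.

0.22 J/s

R = (0.2×1 + 0.3×4 + 0.2×15) / (1 + 0.2×5.3 + 0.3×40 + 0.2×29) = 4.4/19.86 = 0.2216 J/s.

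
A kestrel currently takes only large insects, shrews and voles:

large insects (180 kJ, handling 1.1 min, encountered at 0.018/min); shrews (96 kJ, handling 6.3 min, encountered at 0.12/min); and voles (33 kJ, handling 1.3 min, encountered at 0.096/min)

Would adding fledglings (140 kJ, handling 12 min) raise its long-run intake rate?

Intake rate on the current diet: R = (0.018×180 + 0.12×96 + 0.096×33) / (1 + 0.018×1.1 + 0.12×6.3 + 0.096×1.3) = 17.93/1.901 = 9.433 kJ/min.
fledglings: E/h = 140/12 = 11.67 kJ/min.
11.67 > 9.433, so adding fledglings raises the average — include it.

Yes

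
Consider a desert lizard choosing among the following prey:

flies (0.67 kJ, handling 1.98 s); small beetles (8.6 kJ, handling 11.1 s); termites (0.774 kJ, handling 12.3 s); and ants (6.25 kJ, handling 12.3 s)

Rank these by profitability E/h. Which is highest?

Profitability E/h (kJ/s): flies = 0.67/1.98 = 0.338, small beetles = 8.6/11.1 = 0.775, termites = 0.774/12.3 = 0.0629, ants = 6.25/12.3 = 0.508.
Ranked: small beetles > ants > flies > termites.

small beetles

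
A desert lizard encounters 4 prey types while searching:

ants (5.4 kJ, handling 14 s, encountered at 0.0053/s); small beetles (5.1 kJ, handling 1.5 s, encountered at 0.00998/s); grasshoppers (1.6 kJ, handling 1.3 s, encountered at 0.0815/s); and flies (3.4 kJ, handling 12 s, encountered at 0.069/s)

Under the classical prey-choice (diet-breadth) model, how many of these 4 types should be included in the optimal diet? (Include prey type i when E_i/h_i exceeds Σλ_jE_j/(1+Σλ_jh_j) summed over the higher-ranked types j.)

Rank by E/h (kJ/s): small beetles 3.4, grasshoppers 1.23, ants 0.386, flies 0.283. Include each in turn until the next type's E/h falls below the running intake rate.
Rate on top 1: 0.05015. grasshoppers: 1.23 > 0.05015 → include.
Rate on top 2: 0.1617. ants: 0.386 > 0.1617 → include.
Rate on top 3: 0.1756. flies: 0.283 > 0.1756 → include.
Optimal diet: small beetles, grasshoppers, ants, flies — 4 of 4 types.

4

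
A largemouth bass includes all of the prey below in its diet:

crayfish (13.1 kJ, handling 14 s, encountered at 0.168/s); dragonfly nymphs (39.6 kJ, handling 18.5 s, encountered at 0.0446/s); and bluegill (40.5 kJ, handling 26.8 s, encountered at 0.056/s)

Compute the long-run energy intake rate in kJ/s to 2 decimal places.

Energy encountered per unit search time: 0.168×13.1 + 0.0446×39.6 + 0.056×40.5 = 6.235 kJ/s.
Handling time per unit search time: 0.168×14 + 0.0446×18.5 + 0.056×26.8 = 4.678.
Rate = 6.235/(1 + 4.678) = 1.098 kJ/s.

1.10 kJ/s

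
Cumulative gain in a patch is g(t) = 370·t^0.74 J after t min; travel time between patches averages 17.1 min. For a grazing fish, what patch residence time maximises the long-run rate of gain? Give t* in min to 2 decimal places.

48.67 min

By the marginal value theorem, leave when the instantaneous gain rate g'(t) equals the habitat-wide average g(t)/(T + t).
g'(t) = 0.74·370·t^-0.26. Setting 0.74·370·t^-0.26 = 370·t^0.74/(17.1+t) gives 0.74(17.1+t) = t, so 0.26·t = 0.74×17.1.
t* = 0.74×17.1/0.26 = 48.67 min.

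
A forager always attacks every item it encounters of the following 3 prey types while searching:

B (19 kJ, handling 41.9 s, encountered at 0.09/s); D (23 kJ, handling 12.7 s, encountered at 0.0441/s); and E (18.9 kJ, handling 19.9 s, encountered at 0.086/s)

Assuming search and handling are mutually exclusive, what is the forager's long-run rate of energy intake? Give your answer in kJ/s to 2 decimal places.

Energy encountered per unit search time: 0.09×19 + 0.0441×23 + 0.086×18.9 = 4.35 kJ/s.
Handling time per unit search time: 0.09×41.9 + 0.0441×12.7 + 0.086×19.9 = 6.042.
Rate = 4.35/(1 + 6.042) = 0.6176 kJ/s.

0.62 kJ/s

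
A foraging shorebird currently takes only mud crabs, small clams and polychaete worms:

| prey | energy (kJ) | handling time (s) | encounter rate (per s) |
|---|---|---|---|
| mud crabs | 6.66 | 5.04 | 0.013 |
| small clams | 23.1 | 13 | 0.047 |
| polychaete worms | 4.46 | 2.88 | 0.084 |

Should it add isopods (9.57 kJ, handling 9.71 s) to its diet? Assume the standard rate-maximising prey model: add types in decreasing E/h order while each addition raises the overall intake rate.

On mud crabs, small clams and polychaete worms alone, R = ΣλE/(1+Σλh) = 1.547/1.918 = 0.8063 kJ/s.
isopods: E/h = 9.57/9.71 = 0.9856 kJ/s.
0.9856 > 0.8063, so adding isopods raises the average — include it.

Yes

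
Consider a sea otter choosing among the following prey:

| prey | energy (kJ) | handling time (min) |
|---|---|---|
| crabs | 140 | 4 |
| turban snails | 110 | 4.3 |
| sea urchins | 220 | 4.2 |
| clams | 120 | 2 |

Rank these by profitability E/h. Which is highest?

In descending order of E/h:
clams: 120/2 = 60 kJ/min
sea urchins: 220/4.2 = 52.4 kJ/min
crabs: 140/4 = 35 kJ/min
turban snails: 110/4.3 = 25.6 kJ/min

clams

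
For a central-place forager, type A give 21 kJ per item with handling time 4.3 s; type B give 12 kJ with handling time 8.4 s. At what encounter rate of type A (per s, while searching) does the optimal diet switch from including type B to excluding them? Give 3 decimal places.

0.096 per s

The zero-one rule: include type B iff E₂/h₂ > λE₁/(1+λh₁). Equality gives the switch point.
λE₁h₂ = E₂ + λE₂h₁ ⇒ λ = E₂/(E₁h₂ − E₂h₁) = 12/(176.4 − 51.6) = 0.09615 per s.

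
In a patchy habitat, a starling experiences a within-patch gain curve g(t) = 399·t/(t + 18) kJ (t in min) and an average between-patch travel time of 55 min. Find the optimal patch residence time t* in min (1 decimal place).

31.5 min

Maximise g(t)/(T+t): set derivative to zero → g'(t)(T+t) = g(t).
g'(t) = 399·18/(t + 18)². Setting 399·18/(t+18)² = 399t/[(t+18)(55+t)] gives 18(55+t) = t(t+18), so t² = 18×55 = 990.
t* = √990 = 31.46 min.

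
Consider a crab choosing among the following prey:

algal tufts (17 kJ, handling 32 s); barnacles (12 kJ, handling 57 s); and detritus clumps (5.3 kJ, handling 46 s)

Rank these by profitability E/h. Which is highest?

algal tufts

Profitability E/h (kJ/s): algal tufts = 17/32 = 0.531, barnacles = 12/57 = 0.211, detritus clumps = 5.3/46 = 0.115.
Ranked: algal tufts > barnacles > detritus clumps.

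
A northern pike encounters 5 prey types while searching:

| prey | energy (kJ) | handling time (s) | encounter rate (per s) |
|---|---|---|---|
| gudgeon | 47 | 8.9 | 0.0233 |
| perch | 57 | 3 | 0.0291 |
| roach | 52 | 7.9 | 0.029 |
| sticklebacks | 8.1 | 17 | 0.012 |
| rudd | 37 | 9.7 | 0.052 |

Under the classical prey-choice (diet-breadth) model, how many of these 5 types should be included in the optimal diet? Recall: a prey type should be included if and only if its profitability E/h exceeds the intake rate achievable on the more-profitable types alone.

4

Profitabilities (E/h, kJ/s): perch 19, roach 6.58, gudgeon 5.28, rudd 3.81, sticklebacks 0.476. Add prey in this order while the next type's profitability exceeds the intake rate on those already taken.
Rate on top 1: 1.526. roach: 6.58 > 1.526 → include.
Rate on top 2: 2.406. gudgeon: 5.28 > 2.406 → include.
Rate on top 3: 2.797. rudd: 3.81 > 2.797 → include.
Rate on top 4: 3.05. sticklebacks: 0.476 < 3.05 → exclude; stop.
Optimal diet: perch, roach, gudgeon, rudd — 4 of 5 types.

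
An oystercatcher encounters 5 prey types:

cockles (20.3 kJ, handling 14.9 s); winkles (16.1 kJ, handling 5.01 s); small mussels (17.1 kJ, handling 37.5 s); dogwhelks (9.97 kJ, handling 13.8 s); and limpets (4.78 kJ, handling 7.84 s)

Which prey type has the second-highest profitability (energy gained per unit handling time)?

In descending order of E/h:
winkles: 16.1/5.01 = 3.21 kJ/s
cockles: 20.3/14.9 = 1.36 kJ/s
dogwhelks: 9.97/13.8 = 0.722 kJ/s
limpets: 4.78/7.84 = 0.61 kJ/s
small mussels: 17.1/37.5 = 0.456 kJ/s

cockles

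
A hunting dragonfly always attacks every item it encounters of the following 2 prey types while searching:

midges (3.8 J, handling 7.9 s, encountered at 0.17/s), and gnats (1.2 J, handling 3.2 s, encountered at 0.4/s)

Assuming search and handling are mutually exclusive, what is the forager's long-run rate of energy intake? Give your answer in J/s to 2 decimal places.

Energy encountered per unit search time: 0.17×3.8 + 0.4×1.2 = 1.126 J/s.
Handling time per unit search time: 0.17×7.9 + 0.4×3.2 = 2.623.
Rate = 1.126/(1 + 2.623) = 0.3108 J/s.

0.31 J/s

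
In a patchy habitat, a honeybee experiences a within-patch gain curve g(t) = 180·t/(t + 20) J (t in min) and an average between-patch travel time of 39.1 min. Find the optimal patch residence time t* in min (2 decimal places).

27.96 min

Optimal t* satisfies g'(t*) = g(t*)/(T + t*).
g'(t) = 180·20/(t + 20)². Setting 180·20/(t+20)² = 180t/[(t+20)(39.1+t)] gives 20(39.1+t) = t(t+20), so t² = 20×39.1 = 782.
t* = √782 = 27.96 min.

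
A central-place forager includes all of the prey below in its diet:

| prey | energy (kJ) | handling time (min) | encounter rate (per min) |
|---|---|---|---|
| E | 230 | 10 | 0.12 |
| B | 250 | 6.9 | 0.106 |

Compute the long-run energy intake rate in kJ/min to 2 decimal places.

Energy encountered per unit search time: 0.12×230 + 0.106×250 = 54.1 kJ/min.
Handling time per unit search time: 0.12×10 + 0.106×6.9 = 1.931.
Rate = 54.1/(1 + 1.931) = 18.46 kJ/min.

18.46 kJ/min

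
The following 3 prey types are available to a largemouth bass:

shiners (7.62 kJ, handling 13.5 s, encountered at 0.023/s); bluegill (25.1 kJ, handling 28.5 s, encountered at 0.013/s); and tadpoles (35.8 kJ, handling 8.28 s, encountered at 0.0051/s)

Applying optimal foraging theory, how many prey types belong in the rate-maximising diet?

3

Rank by E/h (kJ/s): tadpoles 4.32, bluegill 0.881, shiners 0.564. Include each in turn until the next type's E/h falls below the running intake rate.
Rate on top 1: 0.1752. bluegill: 0.881 > 0.1752 → include.
Rate on top 2: 0.3602. shiners: 0.564 > 0.3602 → include.
Optimal diet: tadpoles, bluegill, shiners — 3 of 3 types.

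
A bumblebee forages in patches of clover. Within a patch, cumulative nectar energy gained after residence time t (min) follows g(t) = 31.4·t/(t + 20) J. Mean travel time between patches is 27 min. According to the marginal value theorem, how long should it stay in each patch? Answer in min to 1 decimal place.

23.2 min

Optimal t* satisfies g'(t*) = g(t*)/(T + t*).
g'(t) = 31.4·20/(t + 20)². Setting 31.4·20/(t+20)² = 31.4t/[(t+20)(27+t)] gives 20(27+t) = t(t+20), so t² = 20×27 = 540.
t* = √540 = 23.24 min.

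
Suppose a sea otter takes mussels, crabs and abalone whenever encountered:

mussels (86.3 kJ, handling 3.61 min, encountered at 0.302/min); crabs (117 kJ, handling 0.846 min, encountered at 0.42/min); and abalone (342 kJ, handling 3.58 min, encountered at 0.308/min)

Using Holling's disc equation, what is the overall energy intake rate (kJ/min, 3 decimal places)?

50.882 kJ/min

R = Σλ_iE_i / (1 + Σλ_ih_i)
Numerator: 0.302×86.3 + 0.42×117 + 0.308×342 = 180.5
Denominator: 1 + 0.302×3.61 + 0.42×0.846 + 0.308×3.58 = 3.548
R = 180.5/3.548 = 50.88 kJ/min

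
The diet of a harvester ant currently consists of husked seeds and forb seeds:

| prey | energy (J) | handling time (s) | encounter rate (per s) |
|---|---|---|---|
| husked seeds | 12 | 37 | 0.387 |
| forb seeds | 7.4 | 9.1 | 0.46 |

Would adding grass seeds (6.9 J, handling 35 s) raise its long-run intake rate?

No

On husked seeds and forb seeds alone, R = ΣλE/(1+Σλh) = 8.048/19.51 = 0.4126 J/s.
grass seeds: E/h = 6.9/35 = 0.1971 J/s.
Since 0.1971 < R, time spent handling grass seeds is better spent searching.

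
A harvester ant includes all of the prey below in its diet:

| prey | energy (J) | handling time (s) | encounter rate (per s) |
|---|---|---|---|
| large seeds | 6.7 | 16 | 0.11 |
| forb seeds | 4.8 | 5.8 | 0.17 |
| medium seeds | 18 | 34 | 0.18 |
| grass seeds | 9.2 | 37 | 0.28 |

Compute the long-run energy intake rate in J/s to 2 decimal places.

R = Σλ_iE_i / (1 + Σλ_ih_i)
Numerator: 0.11×6.7 + 0.17×4.8 + 0.18×18 + 0.28×9.2 = 7.369
Denominator: 1 + 0.11×16 + 0.17×5.8 + 0.18×34 + 0.28×37 = 20.23
R = 7.369/20.23 = 0.3643 J/s

0.36 J/s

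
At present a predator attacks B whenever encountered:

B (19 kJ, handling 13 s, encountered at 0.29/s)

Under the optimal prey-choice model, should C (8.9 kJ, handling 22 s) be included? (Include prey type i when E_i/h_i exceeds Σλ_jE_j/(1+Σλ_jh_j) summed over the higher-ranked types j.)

Current rate: (0.29×19)/(1 + 0.29×13) = 1.155 kJ/s.
Profitability of C: 8.9/22 = 0.4045 kJ/s.
0.4045 < 1.155, so adding C would lower the average — exclude it.

No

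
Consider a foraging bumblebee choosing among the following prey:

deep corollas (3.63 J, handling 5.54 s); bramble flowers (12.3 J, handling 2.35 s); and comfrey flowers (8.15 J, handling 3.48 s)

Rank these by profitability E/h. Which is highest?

Profitability E/h (J/s): deep corollas = 3.63/5.54 = 0.655, bramble flowers = 12.3/2.35 = 5.23, comfrey flowers = 8.15/3.48 = 2.34.
Ranked: bramble flowers > comfrey flowers > deep corollas.

bramble flowers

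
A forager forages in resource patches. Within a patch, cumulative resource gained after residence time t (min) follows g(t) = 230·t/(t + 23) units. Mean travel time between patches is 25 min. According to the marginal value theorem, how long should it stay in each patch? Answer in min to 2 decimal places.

23.98 min

By the marginal value theorem, leave when the instantaneous gain rate g'(t) equals the habitat-wide average g(t)/(T + t).
g'(t) = 230·23/(t + 23)². Setting 230·23/(t+23)² = 230t/[(t+23)(25+t)] gives 23(25+t) = t(t+23), so t² = 23×25 = 575.
t* = √575 = 23.98 min.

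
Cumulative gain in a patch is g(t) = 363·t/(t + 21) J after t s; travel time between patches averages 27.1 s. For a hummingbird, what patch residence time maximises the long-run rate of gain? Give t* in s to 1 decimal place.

Optimal t* satisfies g'(t*) = g(t*)/(T + t*).
g'(t) = 363·21/(t + 21)². Setting 363·21/(t+21)² = 363t/[(t+21)(27.1+t)] gives 21(27.1+t) = t(t+21), so t² = 21×27.1 = 569.1.
t* = √569.1 = 23.86 s.

23.9 s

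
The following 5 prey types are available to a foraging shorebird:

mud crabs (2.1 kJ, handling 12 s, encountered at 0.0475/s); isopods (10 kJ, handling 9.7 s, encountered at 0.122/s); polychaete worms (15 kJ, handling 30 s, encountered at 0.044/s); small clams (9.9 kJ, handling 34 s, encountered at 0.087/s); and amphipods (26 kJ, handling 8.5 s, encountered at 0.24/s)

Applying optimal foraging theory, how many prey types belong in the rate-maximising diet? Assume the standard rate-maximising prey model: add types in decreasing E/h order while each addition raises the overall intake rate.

E/h in descending order: amphipods 3.06, isopods 1.03, polychaete worms 0.5, small clams 0.291, mud crabs 0.175 kJ/s. The optimal diet is the largest prefix of this list for which every included type satisfies E_i/h_i > R on the types above it.
Rate on top 1: 2.053. isopods: 1.03 < 2.053 → exclude; stop.
Optimal diet: amphipods — 1 of 5 types.

1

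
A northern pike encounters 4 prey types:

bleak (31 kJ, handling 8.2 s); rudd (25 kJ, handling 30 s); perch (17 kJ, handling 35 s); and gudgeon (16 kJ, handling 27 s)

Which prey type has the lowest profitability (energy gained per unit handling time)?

In descending order of E/h:
bleak: 31/8.2 = 3.78 kJ/s
rudd: 25/30 = 0.833 kJ/s
gudgeon: 16/27 = 0.593 kJ/s
perch: 17/35 = 0.486 kJ/s

perch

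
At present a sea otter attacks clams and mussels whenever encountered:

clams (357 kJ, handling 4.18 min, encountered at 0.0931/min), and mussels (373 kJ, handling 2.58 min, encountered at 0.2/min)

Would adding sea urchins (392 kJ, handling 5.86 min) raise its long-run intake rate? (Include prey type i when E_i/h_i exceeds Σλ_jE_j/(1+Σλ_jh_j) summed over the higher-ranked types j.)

On clams and mussels alone, R = ΣλE/(1+Σλh) = 107.8/1.905 = 56.6 kJ/min.
Profitability of sea urchins: 392/5.86 = 66.89 kJ/min.
66.89 > 56.6, so adding sea urchins raises the average — include it.

Yes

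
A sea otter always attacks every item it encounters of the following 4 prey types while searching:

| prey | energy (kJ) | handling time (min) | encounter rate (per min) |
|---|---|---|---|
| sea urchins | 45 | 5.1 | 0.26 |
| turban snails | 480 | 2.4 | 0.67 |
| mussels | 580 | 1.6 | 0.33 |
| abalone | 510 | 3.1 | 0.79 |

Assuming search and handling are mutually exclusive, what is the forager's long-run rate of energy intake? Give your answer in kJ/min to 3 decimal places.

Energy encountered per unit search time: 0.26×45 + 0.67×480 + 0.33×580 + 0.79×510 = 927.6 kJ/min.
Handling time per unit search time: 0.26×5.1 + 0.67×2.4 + 0.33×1.6 + 0.79×3.1 = 5.911.
Rate = 927.6/(1 + 5.911) = 134.2 kJ/min.

134.221 kJ/min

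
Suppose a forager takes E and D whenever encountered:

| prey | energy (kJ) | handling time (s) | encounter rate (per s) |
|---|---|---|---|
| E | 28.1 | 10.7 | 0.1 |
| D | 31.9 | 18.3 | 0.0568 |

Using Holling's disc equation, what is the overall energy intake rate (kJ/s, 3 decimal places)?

1.486 kJ/s

Energy encountered per unit search time: 0.1×28.1 + 0.0568×31.9 = 4.622 kJ/s.
Handling time per unit search time: 0.1×10.7 + 0.0568×18.3 = 2.109.
Rate = 4.622/(1 + 2.109) = 1.486 kJ/s.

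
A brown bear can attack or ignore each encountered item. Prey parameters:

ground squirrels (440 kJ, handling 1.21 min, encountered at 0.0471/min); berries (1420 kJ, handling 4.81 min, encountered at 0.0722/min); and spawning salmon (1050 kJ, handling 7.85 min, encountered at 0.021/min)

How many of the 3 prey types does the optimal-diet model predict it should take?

3

Rank by E/h (kJ/min): ground squirrels 364, berries 295, spawning salmon 134. Include each in turn until the next type's E/h falls below the running intake rate.
Rate on top 1: 19.61. berries: 295 > 19.61 → include.
Rate on top 2: 87.77. spawning salmon: 134 > 87.77 → include.
Optimal diet: ground squirrels, berries, spawning salmon — 3 of 3 types.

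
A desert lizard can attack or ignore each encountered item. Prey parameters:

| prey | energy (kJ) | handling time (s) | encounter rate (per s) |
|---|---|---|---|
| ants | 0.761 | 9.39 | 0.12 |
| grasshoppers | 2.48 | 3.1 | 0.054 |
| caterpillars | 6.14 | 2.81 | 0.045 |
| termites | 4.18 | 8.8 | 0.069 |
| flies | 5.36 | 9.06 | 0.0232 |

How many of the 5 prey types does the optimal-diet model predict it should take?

Rank by E/h (kJ/s): caterpillars 2.19, grasshoppers 0.8, flies 0.592, termites 0.475, ants 0.081. Include each in turn until the next type's E/h falls below the running intake rate.
Rate on top 1: 0.2453. grasshoppers: 0.8 > 0.2453 → include.
Rate on top 2: 0.3171. flies: 0.592 > 0.3171 → include.
Rate on top 3: 0.3554. termites: 0.475 > 0.3554 → include.
Rate on top 4: 0.3898. ants: 0.081 < 0.3898 → exclude; stop.
Optimal diet: caterpillars, grasshoppers, flies, termites — 4 of 5 types.

4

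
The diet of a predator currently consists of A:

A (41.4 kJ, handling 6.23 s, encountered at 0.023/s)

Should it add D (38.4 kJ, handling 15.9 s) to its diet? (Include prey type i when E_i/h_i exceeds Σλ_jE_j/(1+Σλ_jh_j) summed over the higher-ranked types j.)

On A alone, R = ΣλE/(1+Σλh) = 0.9522/1.143 = 0.8329 kJ/s.
D: E/h = 38.4/15.9 = 2.415 kJ/s.
2.415 > 0.8329, so adding D raises the average — include it.

Yes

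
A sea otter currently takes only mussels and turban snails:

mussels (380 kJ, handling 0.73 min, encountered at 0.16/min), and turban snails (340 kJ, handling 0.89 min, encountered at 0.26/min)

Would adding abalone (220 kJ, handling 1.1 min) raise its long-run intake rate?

Current rate: (0.16×380 + 0.26×340)/(1 + 0.16×0.73 + 0.26×0.89) = 110.7 kJ/min.
Profitability of abalone: 220/1.1 = 200 kJ/min.
200 > 110.7, so adding abalone raises the average — include it.

Yes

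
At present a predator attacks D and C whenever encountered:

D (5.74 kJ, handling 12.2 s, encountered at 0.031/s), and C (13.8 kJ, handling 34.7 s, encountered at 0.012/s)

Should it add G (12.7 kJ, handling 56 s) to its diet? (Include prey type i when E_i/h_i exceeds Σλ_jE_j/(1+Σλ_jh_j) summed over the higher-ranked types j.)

Yes

On D and C alone, R = ΣλE/(1+Σλh) = 0.3435/1.795 = 0.1914 kJ/s.
G: E/h = 12.7/56 = 0.2268 kJ/s.
Since 0.2268 > R, including G increases the long-run rate.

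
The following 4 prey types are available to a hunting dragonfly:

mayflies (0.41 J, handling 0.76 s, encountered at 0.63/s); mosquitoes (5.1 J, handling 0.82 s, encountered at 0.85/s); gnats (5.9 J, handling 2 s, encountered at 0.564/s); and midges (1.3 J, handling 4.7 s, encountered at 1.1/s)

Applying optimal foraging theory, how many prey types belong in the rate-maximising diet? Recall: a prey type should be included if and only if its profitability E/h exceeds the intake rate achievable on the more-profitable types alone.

Profitabilities (E/h, J/s): mosquitoes 6.22, gnats 2.95, mayflies 0.539, midges 0.277. Add prey in this order while the next type's profitability exceeds the intake rate on those already taken.
Rate on top 1: 2.555. gnats: 2.95 > 2.555 → include.
Rate on top 2: 2.712. mayflies: 0.539 < 2.712 → exclude; stop.
Optimal diet: mosquitoes, gnats — 2 of 4 types.

2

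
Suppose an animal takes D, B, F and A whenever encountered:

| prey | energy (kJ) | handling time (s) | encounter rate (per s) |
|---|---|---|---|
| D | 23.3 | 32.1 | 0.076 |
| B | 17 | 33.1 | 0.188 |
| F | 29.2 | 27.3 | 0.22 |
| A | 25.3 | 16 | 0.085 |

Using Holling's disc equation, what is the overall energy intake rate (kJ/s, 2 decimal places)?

R = Σλ_iE_i / (1 + Σλ_ih_i)
Numerator: 0.076×23.3 + 0.188×17 + 0.22×29.2 + 0.085×25.3 = 13.54
Denominator: 1 + 0.076×32.1 + 0.188×33.1 + 0.22×27.3 + 0.085×16 = 17.03
R = 13.54/17.03 = 0.7952 kJ/s

0.80 kJ/s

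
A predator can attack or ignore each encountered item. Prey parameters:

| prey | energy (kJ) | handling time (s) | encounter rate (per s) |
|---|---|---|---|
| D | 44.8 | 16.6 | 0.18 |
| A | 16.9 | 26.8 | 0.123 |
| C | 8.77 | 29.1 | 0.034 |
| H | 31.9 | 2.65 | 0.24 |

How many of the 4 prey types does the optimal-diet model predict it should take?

Rank by E/h (kJ/s): H 12, D 2.7, A 0.631, C 0.301. Include each in turn until the next type's E/h falls below the running intake rate.
Rate on top 1: 4.68. D: 2.7 < 4.68 → exclude; stop.
Optimal diet: H — 1 of 4 types.

1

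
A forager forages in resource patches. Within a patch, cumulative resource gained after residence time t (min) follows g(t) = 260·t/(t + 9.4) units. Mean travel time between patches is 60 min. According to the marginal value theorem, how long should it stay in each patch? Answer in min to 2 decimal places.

23.75 min

By the marginal value theorem, leave when the instantaneous gain rate g'(t) equals the habitat-wide average g(t)/(T + t).
g'(t) = 260·9.4/(t + 9.4)². Setting 260·9.4/(t+9.4)² = 260t/[(t+9.4)(60+t)] gives 9.4(60+t) = t(t+9.4), so t² = 9.4×60 = 564.
t* = √564 = 23.75 min.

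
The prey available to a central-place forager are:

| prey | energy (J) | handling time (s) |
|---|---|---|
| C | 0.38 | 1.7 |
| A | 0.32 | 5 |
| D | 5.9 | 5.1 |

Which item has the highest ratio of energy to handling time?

Profitability E/h (J/s): C = 0.38/1.7 = 0.224, A = 0.32/5 = 0.064, D = 5.9/5.1 = 1.16.
Ranked: D > C > A.

D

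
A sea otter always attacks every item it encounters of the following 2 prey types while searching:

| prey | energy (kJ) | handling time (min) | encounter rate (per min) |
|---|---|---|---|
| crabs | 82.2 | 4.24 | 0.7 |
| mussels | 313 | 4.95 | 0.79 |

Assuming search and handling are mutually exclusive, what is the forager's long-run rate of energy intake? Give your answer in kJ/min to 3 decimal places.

R = (0.7×82.2 + 0.79×313) / (1 + 0.7×4.24 + 0.79×4.95) = 304.8/7.879 = 38.69 kJ/min.

38.689 kJ/min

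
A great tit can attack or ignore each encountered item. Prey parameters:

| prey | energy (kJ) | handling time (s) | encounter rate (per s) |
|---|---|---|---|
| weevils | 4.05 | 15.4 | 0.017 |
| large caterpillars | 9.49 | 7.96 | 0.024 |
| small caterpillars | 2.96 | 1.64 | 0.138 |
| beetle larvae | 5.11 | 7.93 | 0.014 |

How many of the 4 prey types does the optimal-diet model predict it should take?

3

Profitabilities (E/h, kJ/s): small caterpillars 1.8, large caterpillars 1.19, beetle larvae 0.644, weevils 0.263. Add prey in this order while the next type's profitability exceeds the intake rate on those already taken.
Rate on top 1: 0.3331. large caterpillars: 1.19 > 0.3331 → include.
Rate on top 2: 0.4489. beetle larvae: 0.644 > 0.4489 → include.
Rate on top 3: 0.4631. weevils: 0.263 < 0.4631 → exclude; stop.
Optimal diet: small caterpillars, large caterpillars, beetle larvae — 3 of 4 types.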